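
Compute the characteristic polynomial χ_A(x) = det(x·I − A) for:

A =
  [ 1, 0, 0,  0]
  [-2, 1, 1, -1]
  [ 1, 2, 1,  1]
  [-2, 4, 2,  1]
x^4 - 4*x^3 + 6*x^2 - 4*x + 1

Expanding det(x·I − A) (e.g. by cofactor expansion or by noting that A is similar to its Jordan form J, which has the same characteristic polynomial as A) gives
  χ_A(x) = x^4 - 4*x^3 + 6*x^2 - 4*x + 1
which factors as (x - 1)^4. The eigenvalues (with algebraic multiplicities) are λ = 1 with multiplicity 4.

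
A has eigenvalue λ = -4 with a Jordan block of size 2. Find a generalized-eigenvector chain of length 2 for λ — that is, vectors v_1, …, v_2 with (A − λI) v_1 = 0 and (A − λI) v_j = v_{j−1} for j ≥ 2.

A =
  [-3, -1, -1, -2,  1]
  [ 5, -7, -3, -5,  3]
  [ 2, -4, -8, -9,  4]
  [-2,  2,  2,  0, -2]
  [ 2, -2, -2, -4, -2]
A Jordan chain for λ = -4 of length 2:
v_1 = (1, 5, 2, -2, 2)ᵀ
v_2 = (1, 0, 0, 0, 0)ᵀ

Let N = A − (-4)·I. We want v_2 with N^2 v_2 = 0 but N^1 v_2 ≠ 0; then v_{j-1} := N · v_j for j = 2, …, 2.

Pick v_2 = (1, 0, 0, 0, 0)ᵀ.
Then v_1 = N · v_2 = (1, 5, 2, -2, 2)ᵀ.

Sanity check: (A − (-4)·I) v_1 = (0, 0, 0, 0, 0)ᵀ = 0. ✓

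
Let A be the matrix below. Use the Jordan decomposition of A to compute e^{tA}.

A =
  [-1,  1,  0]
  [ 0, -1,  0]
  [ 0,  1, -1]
e^{tA} =
  [exp(-t), t*exp(-t), 0]
  [0, exp(-t), 0]
  [0, t*exp(-t), exp(-t)]

Strategy: write A = P · J · P⁻¹ where J is a Jordan canonical form, so e^{tA} = P · e^{tJ} · P⁻¹, and e^{tJ} can be computed block-by-block.

A has Jordan form
J =
  [-1,  1,  0]
  [ 0, -1,  0]
  [ 0,  0, -1]
(up to reordering of blocks).

Per-block formulas:
  For a 2×2 Jordan block J_2(-1): exp(t · J_2(-1)) = e^(-1t)·(I + t·N), where N is the 2×2 nilpotent shift.
  For a 1×1 block at λ = -1: exp(t · [-1]) = [e^(-1t)].

After assembling e^{tJ} and conjugating by P, we get:

e^{tA} =
  [exp(-t), t*exp(-t), 0]
  [0, exp(-t), 0]
  [0, t*exp(-t), exp(-t)]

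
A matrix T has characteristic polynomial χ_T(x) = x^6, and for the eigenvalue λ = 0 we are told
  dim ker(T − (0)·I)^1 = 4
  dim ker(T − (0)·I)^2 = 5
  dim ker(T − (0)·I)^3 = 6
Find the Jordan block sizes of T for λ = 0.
Block sizes for λ = 0: [3, 1, 1, 1]

From the dimensions of kernels of powers, the number of Jordan blocks of size at least j is d_j − d_{j−1} where d_j = dim ker(N^j) (with d_0 = 0). Computing the differences gives [4, 1, 1].
The number of blocks of size exactly k is (#blocks of size ≥ k) − (#blocks of size ≥ k + 1), so the partition is: 3 block(s) of size 1, 1 block(s) of size 3.
In nonincreasing order the block sizes are [3, 1, 1, 1].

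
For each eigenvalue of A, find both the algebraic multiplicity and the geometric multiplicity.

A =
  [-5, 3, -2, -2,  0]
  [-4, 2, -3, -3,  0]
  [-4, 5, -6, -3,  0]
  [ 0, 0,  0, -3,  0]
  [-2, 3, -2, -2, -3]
λ = -3: alg = 5, geom = 3

Step 1 — factor the characteristic polynomial to read off the algebraic multiplicities:
  χ_A(x) = (x + 3)^5

Step 2 — compute geometric multiplicities via the rank-nullity identity g(λ) = n − rank(A − λI):
  rank(A − (-3)·I) = 2, so dim ker(A − (-3)·I) = n − 2 = 3

Summary:
  λ = -3: algebraic multiplicity = 5, geometric multiplicity = 3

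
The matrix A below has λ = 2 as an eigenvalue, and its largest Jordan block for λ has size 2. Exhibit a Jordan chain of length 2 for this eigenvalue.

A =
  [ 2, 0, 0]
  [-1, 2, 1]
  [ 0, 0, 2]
A Jordan chain for λ = 2 of length 2:
v_1 = (0, -1, 0)ᵀ
v_2 = (1, 0, 0)ᵀ

Let N = A − (2)·I. We want v_2 with N^2 v_2 = 0 but N^1 v_2 ≠ 0; then v_{j-1} := N · v_j for j = 2, …, 2.

Pick v_2 = (1, 0, 0)ᵀ.
Then v_1 = N · v_2 = (0, -1, 0)ᵀ.

Sanity check: (A − (2)·I) v_1 = (0, 0, 0)ᵀ = 0. ✓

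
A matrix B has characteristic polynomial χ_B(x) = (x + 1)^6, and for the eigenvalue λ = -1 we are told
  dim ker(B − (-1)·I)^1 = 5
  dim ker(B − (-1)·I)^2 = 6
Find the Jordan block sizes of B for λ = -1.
Block sizes for λ = -1: [2, 1, 1, 1, 1]

From the dimensions of kernels of powers, the number of Jordan blocks of size at least j is d_j − d_{j−1} where d_j = dim ker(N^j) (with d_0 = 0). Computing the differences gives [5, 1].
The number of blocks of size exactly k is (#blocks of size ≥ k) − (#blocks of size ≥ k + 1), so the partition is: 4 block(s) of size 1, 1 block(s) of size 2.
In nonincreasing order the block sizes are [2, 1, 1, 1, 1].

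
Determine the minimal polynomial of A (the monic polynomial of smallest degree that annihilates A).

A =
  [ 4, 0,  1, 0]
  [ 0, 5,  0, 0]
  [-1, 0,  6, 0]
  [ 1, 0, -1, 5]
x^2 - 10*x + 25

The characteristic polynomial is χ_A(x) = (x - 5)^4, so the eigenvalues are known. The minimal polynomial is
  m_A(x) = Π_λ (x − λ)^{k_λ}
where k_λ is the size of the *largest* Jordan block for λ (equivalently, the smallest k with (A − λI)^k v = 0 for every generalised eigenvector v of λ).

  λ = 5: largest Jordan block has size 2, contributing (x − 5)^2

So m_A(x) = (x - 5)^2 = x^2 - 10*x + 25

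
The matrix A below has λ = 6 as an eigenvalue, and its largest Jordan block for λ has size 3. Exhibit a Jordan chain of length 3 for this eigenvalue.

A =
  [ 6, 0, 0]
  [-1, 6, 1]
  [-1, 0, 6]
A Jordan chain for λ = 6 of length 3:
v_1 = (0, -1, 0)ᵀ
v_2 = (0, -1, -1)ᵀ
v_3 = (1, 0, 0)ᵀ

Let N = A − (6)·I. We want v_3 with N^3 v_3 = 0 but N^2 v_3 ≠ 0; then v_{j-1} := N · v_j for j = 3, …, 2.

Pick v_3 = (1, 0, 0)ᵀ.
Then v_2 = N · v_3 = (0, -1, -1)ᵀ.
Then v_1 = N · v_2 = (0, -1, 0)ᵀ.

Sanity check: (A − (6)·I) v_1 = (0, 0, 0)ᵀ = 0. ✓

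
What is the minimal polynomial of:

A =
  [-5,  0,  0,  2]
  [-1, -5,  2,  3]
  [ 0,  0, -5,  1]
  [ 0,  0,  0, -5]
x^2 + 10*x + 25

The characteristic polynomial is χ_A(x) = (x + 5)^4, so the eigenvalues are known. The minimal polynomial is
  m_A(x) = Π_λ (x − λ)^{k_λ}
where k_λ is the size of the *largest* Jordan block for λ (equivalently, the smallest k with (A − λI)^k v = 0 for every generalised eigenvector v of λ).

  λ = -5: largest Jordan block has size 2, contributing (x + 5)^2

So m_A(x) = (x + 5)^2 = x^2 + 10*x + 25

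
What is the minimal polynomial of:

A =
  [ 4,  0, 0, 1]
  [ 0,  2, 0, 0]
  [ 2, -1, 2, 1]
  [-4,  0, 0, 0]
x^2 - 4*x + 4

The characteristic polynomial is χ_A(x) = (x - 2)^4, so the eigenvalues are known. The minimal polynomial is
  m_A(x) = Π_λ (x − λ)^{k_λ}
where k_λ is the size of the *largest* Jordan block for λ (equivalently, the smallest k with (A − λI)^k v = 0 for every generalised eigenvector v of λ).

  λ = 2: largest Jordan block has size 2, contributing (x − 2)^2

So m_A(x) = (x - 2)^2 = x^2 - 4*x + 4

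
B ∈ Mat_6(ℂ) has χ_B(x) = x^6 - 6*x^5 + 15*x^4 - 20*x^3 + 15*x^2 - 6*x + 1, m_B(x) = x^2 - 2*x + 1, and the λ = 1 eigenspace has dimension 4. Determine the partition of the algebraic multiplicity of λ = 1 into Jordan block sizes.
Block sizes for λ = 1: [2, 2, 1, 1]

Step 1 — from the characteristic polynomial, algebraic multiplicity of λ = 1 is 6. From dim ker(B − (1)·I) = 4, there are exactly 4 Jordan blocks for λ = 1.
Step 2 — from the minimal polynomial, the factor (x − 1)^2 tells us the largest block for λ = 1 has size 2.
Step 3 — with total size 6, 4 blocks, and largest block 2, the block sizes (in nonincreasing order) are [2, 2, 1, 1].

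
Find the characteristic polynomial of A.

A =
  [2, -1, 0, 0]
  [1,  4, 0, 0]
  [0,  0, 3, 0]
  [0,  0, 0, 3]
x^4 - 12*x^3 + 54*x^2 - 108*x + 81

Expanding det(x·I − A) (e.g. by cofactor expansion or by noting that A is similar to its Jordan form J, which has the same characteristic polynomial as A) gives
  χ_A(x) = x^4 - 12*x^3 + 54*x^2 - 108*x + 81
which factors as (x - 3)^4. The eigenvalues (with algebraic multiplicities) are λ = 3 with multiplicity 4.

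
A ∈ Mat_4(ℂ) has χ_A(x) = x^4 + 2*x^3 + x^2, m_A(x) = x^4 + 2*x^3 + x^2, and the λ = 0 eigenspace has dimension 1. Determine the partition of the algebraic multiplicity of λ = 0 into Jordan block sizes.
Block sizes for λ = 0: [2]

Step 1 — from the characteristic polynomial, algebraic multiplicity of λ = 0 is 2. From dim ker(A − (0)·I) = 1, there are exactly 1 Jordan blocks for λ = 0.
Step 2 — from the minimal polynomial, the factor (x − 0)^2 tells us the largest block for λ = 0 has size 2.
Step 3 — with total size 2, 1 blocks, and largest block 2, the block sizes (in nonincreasing order) are [2].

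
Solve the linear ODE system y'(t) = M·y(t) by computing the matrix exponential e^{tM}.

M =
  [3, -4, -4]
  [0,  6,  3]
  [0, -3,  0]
e^{tM} =
  [exp(3*t), -4*t*exp(3*t), -4*t*exp(3*t)]
  [0, 3*t*exp(3*t) + exp(3*t), 3*t*exp(3*t)]
  [0, -3*t*exp(3*t), -3*t*exp(3*t) + exp(3*t)]

Strategy: write M = P · J · P⁻¹ where J is a Jordan canonical form, so e^{tM} = P · e^{tJ} · P⁻¹, and e^{tJ} can be computed block-by-block.

M has Jordan form
J =
  [3, 1, 0]
  [0, 3, 0]
  [0, 0, 3]
(up to reordering of blocks).

Per-block formulas:
  For a 2×2 Jordan block J_2(3): exp(t · J_2(3)) = e^(3t)·(I + t·N), where N is the 2×2 nilpotent shift.
  For a 1×1 block at λ = 3: exp(t · [3]) = [e^(3t)].

After assembling e^{tJ} and conjugating by P, we get:

e^{tM} =
  [exp(3*t), -4*t*exp(3*t), -4*t*exp(3*t)]
  [0, 3*t*exp(3*t) + exp(3*t), 3*t*exp(3*t)]
  [0, -3*t*exp(3*t), -3*t*exp(3*t) + exp(3*t)]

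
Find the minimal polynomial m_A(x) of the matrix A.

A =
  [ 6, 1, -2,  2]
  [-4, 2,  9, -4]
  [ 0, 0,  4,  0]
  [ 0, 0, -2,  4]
x^3 - 12*x^2 + 48*x - 64

The characteristic polynomial is χ_A(x) = (x - 4)^4, so the eigenvalues are known. The minimal polynomial is
  m_A(x) = Π_λ (x − λ)^{k_λ}
where k_λ is the size of the *largest* Jordan block for λ (equivalently, the smallest k with (A − λI)^k v = 0 for every generalised eigenvector v of λ).

  λ = 4: largest Jordan block has size 3, contributing (x − 4)^3

So m_A(x) = (x - 4)^3 = x^3 - 12*x^2 + 48*x - 64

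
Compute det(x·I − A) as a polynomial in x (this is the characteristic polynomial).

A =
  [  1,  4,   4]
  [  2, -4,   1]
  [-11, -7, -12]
x^3 + 15*x^2 + 75*x + 125

Expanding det(x·I − A) (e.g. by cofactor expansion or by noting that A is similar to its Jordan form J, which has the same characteristic polynomial as A) gives
  χ_A(x) = x^3 + 15*x^2 + 75*x + 125
which factors as (x + 5)^3. The eigenvalues (with algebraic multiplicities) are λ = -5 with multiplicity 3.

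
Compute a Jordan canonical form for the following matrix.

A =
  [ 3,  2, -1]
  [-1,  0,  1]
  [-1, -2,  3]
J_2(2) ⊕ J_1(2)

The characteristic polynomial is
  det(x·I − A) = x^3 - 6*x^2 + 12*x - 8 = (x - 2)^3

Eigenvalues and multiplicities (the geometric multiplicity of λ is n − rank(A − λI), which equals the number of Jordan blocks for λ):
  λ = 2: algebraic multiplicity = 3, geometric multiplicity = 2

Determining the block sizes for each eigenvalue:
  λ = 2: 2 blocks summing to 3 forces exactly one block of size 2 and the rest size 1 → block sizes [2, 1]

Assembling the blocks gives a Jordan form
J =
  [2, 1, 0]
  [0, 2, 0]
  [0, 0, 2]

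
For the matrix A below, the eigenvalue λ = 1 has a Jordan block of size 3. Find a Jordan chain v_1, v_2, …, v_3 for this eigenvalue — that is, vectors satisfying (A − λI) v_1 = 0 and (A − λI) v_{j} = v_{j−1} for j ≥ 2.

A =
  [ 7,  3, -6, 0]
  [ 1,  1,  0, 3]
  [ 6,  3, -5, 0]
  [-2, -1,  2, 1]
A Jordan chain for λ = 1 of length 3:
v_1 = (3, 0, 3, -1)ᵀ
v_2 = (6, 1, 6, -2)ᵀ
v_3 = (1, 0, 0, 0)ᵀ

Let N = A − (1)·I. We want v_3 with N^3 v_3 = 0 but N^2 v_3 ≠ 0; then v_{j-1} := N · v_j for j = 3, …, 2.

Pick v_3 = (1, 0, 0, 0)ᵀ.
Then v_2 = N · v_3 = (6, 1, 6, -2)ᵀ.
Then v_1 = N · v_2 = (3, 0, 3, -1)ᵀ.

Sanity check: (A − (1)·I) v_1 = (0, 0, 0, 0)ᵀ = 0. ✓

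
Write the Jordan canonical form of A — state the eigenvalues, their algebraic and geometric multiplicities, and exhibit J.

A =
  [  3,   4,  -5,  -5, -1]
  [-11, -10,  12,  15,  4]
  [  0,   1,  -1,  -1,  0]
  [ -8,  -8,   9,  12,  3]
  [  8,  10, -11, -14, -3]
J_3(0) ⊕ J_1(0) ⊕ J_1(1)

The characteristic polynomial is
  det(x·I − A) = x^5 - x^4 = x^4*(x - 1)

Eigenvalues and multiplicities (the geometric multiplicity of λ is n − rank(A − λI), which equals the number of Jordan blocks for λ):
  λ = 0: algebraic multiplicity = 4, geometric multiplicity = 2
  λ = 1: algebraic multiplicity = 1, geometric multiplicity = 1

Determining the block sizes for each eigenvalue:
  λ = 0: with am = 4 and gm = 2, the partition is not yet determined (e.g. several partitions of 4 into 2 parts exist). Let N = A − (0)·I. Computing rank(N^1) = 3, rank(N^2) = 2, rank(N^3) = 1; the number of blocks of size ≥ j is rank(N^{j−1}) − rank(N^j), giving [2, 1, 1]. So we have 1 block(s) of size 3, 1 block(s) of size 1 → block sizes [3, 1]
  λ = 1: one block (gm = 1), so the single block has size am = 1 → block sizes [1]

Assembling the blocks gives a Jordan form
J =
  [0, 1, 0, 0, 0]
  [0, 0, 1, 0, 0]
  [0, 0, 0, 0, 0]
  [0, 0, 0, 0, 0]
  [0, 0, 0, 0, 1]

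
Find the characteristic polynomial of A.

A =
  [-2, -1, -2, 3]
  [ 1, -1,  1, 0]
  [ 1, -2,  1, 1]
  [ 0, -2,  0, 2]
x^4

Expanding det(x·I − A) (e.g. by cofactor expansion or by noting that A is similar to its Jordan form J, which has the same characteristic polynomial as A) gives
  χ_A(x) = x^4
which factors as x^4. The eigenvalues (with algebraic multiplicities) are λ = 0 with multiplicity 4.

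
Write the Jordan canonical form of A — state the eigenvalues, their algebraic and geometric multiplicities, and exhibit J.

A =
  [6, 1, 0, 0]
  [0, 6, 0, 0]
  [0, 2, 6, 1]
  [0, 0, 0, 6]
J_2(6) ⊕ J_2(6)

The characteristic polynomial is
  det(x·I − A) = x^4 - 24*x^3 + 216*x^2 - 864*x + 1296 = (x - 6)^4

Eigenvalues and multiplicities (the geometric multiplicity of λ is n − rank(A − λI), which equals the number of Jordan blocks for λ):
  λ = 6: algebraic multiplicity = 4, geometric multiplicity = 2

Determining the block sizes for each eigenvalue:
  λ = 6: with am = 4 and gm = 2, the partition is not yet determined (e.g. several partitions of 4 into 2 parts exist). Let N = A − (6)·I. Computing rank(N^1) = 2, rank(N^2) = 0; the number of blocks of size ≥ j is rank(N^{j−1}) − rank(N^j), giving [2, 2]. So we have 2 block(s) of size 2 → block sizes [2, 2]

Assembling the blocks gives a Jordan form
J =
  [6, 1, 0, 0]
  [0, 6, 0, 0]
  [0, 0, 6, 1]
  [0, 0, 0, 6]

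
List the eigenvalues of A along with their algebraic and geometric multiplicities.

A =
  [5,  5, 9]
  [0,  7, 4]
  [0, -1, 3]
λ = 5: alg = 3, geom = 1

Step 1 — factor the characteristic polynomial to read off the algebraic multiplicities:
  χ_A(x) = (x - 5)^3

Step 2 — compute geometric multiplicities via the rank-nullity identity g(λ) = n − rank(A − λI):
  rank(A − (5)·I) = 2, so dim ker(A − (5)·I) = n − 2 = 1

Summary:
  λ = 5: algebraic multiplicity = 3, geometric multiplicity = 1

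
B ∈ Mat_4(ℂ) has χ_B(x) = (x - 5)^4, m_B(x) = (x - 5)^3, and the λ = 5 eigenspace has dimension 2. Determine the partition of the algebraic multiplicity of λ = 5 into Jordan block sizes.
Block sizes for λ = 5: [3, 1]

Step 1 — from the characteristic polynomial, algebraic multiplicity of λ = 5 is 4. From dim ker(B − (5)·I) = 2, there are exactly 2 Jordan blocks for λ = 5.
Step 2 — from the minimal polynomial, the factor (x − 5)^3 tells us the largest block for λ = 5 has size 3.
Step 3 — with total size 4, 2 blocks, and largest block 3, the block sizes (in nonincreasing order) are [3, 1].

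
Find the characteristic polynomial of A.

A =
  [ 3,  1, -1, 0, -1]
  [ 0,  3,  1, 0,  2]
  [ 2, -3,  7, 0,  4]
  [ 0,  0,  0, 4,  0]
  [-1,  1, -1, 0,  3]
x^5 - 20*x^4 + 160*x^3 - 640*x^2 + 1280*x - 1024

Expanding det(x·I − A) (e.g. by cofactor expansion or by noting that A is similar to its Jordan form J, which has the same characteristic polynomial as A) gives
  χ_A(x) = x^5 - 20*x^4 + 160*x^3 - 640*x^2 + 1280*x - 1024
which factors as (x - 4)^5. The eigenvalues (with algebraic multiplicities) are λ = 4 with multiplicity 5.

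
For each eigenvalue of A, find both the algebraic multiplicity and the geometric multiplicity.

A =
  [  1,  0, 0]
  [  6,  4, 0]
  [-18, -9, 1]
λ = 1: alg = 2, geom = 2; λ = 4: alg = 1, geom = 1

Step 1 — factor the characteristic polynomial to read off the algebraic multiplicities:
  χ_A(x) = (x - 4)*(x - 1)^2

Step 2 — compute geometric multiplicities via the rank-nullity identity g(λ) = n − rank(A − λI):
  rank(A − (1)·I) = 1, so dim ker(A − (1)·I) = n − 1 = 2
  rank(A − (4)·I) = 2, so dim ker(A − (4)·I) = n − 2 = 1

Summary:
  λ = 1: algebraic multiplicity = 2, geometric multiplicity = 2
  λ = 4: algebraic multiplicity = 1, geometric multiplicity = 1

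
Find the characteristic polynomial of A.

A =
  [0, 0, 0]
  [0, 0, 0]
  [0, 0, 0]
x^3

Expanding det(x·I − A) (e.g. by cofactor expansion or by noting that A is similar to its Jordan form J, which has the same characteristic polynomial as A) gives
  χ_A(x) = x^3
which factors as x^3. The eigenvalues (with algebraic multiplicities) are λ = 0 with multiplicity 3.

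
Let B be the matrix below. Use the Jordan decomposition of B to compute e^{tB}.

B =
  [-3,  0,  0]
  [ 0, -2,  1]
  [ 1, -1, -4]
e^{tB} =
  [exp(-3*t), 0, 0]
  [t^2*exp(-3*t)/2, t*exp(-3*t) + exp(-3*t), t*exp(-3*t)]
  [-t^2*exp(-3*t)/2 + t*exp(-3*t), -t*exp(-3*t), -t*exp(-3*t) + exp(-3*t)]

Strategy: write B = P · J · P⁻¹ where J is a Jordan canonical form, so e^{tB} = P · e^{tJ} · P⁻¹, and e^{tJ} can be computed block-by-block.

B has Jordan form
J =
  [-3,  1,  0]
  [ 0, -3,  1]
  [ 0,  0, -3]
(up to reordering of blocks).

Per-block formulas:
  For a 3×3 Jordan block J_3(-3): exp(t · J_3(-3)) = e^(-3t)·(I + t·N + (t^2/2)·N^2), where N is the 3×3 nilpotent shift.

After assembling e^{tJ} and conjugating by P, we get:

e^{tB} =
  [exp(-3*t), 0, 0]
  [t^2*exp(-3*t)/2, t*exp(-3*t) + exp(-3*t), t*exp(-3*t)]
  [-t^2*exp(-3*t)/2 + t*exp(-3*t), -t*exp(-3*t), -t*exp(-3*t) + exp(-3*t)]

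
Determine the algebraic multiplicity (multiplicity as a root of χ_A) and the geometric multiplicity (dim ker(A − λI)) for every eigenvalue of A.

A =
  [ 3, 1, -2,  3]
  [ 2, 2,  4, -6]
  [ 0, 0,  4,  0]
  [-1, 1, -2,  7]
λ = 4: alg = 4, geom = 3

Step 1 — factor the characteristic polynomial to read off the algebraic multiplicities:
  χ_A(x) = (x - 4)^4

Step 2 — compute geometric multiplicities via the rank-nullity identity g(λ) = n − rank(A − λI):
  rank(A − (4)·I) = 1, so dim ker(A − (4)·I) = n − 1 = 3

Summary:
  λ = 4: algebraic multiplicity = 4, geometric multiplicity = 3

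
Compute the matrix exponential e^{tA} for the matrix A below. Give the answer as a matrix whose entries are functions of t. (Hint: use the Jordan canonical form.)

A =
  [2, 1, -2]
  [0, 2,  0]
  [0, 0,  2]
e^{tA} =
  [exp(2*t), t*exp(2*t), -2*t*exp(2*t)]
  [0, exp(2*t), 0]
  [0, 0, exp(2*t)]

Strategy: write A = P · J · P⁻¹ where J is a Jordan canonical form, so e^{tA} = P · e^{tJ} · P⁻¹, and e^{tJ} can be computed block-by-block.

A has Jordan form
J =
  [2, 1, 0]
  [0, 2, 0]
  [0, 0, 2]
(up to reordering of blocks).

Per-block formulas:
  For a 2×2 Jordan block J_2(2): exp(t · J_2(2)) = e^(2t)·(I + t·N), where N is the 2×2 nilpotent shift.
  For a 1×1 block at λ = 2: exp(t · [2]) = [e^(2t)].

After assembling e^{tJ} and conjugating by P, we get:

e^{tA} =
  [exp(2*t), t*exp(2*t), -2*t*exp(2*t)]
  [0, exp(2*t), 0]
  [0, 0, exp(2*t)]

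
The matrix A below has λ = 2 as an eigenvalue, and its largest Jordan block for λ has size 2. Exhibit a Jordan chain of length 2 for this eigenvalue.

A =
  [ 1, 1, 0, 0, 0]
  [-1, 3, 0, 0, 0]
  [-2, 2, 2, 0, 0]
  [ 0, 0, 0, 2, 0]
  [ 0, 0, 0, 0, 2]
A Jordan chain for λ = 2 of length 2:
v_1 = (-1, -1, -2, 0, 0)ᵀ
v_2 = (1, 0, 0, 0, 0)ᵀ

Let N = A − (2)·I. We want v_2 with N^2 v_2 = 0 but N^1 v_2 ≠ 0; then v_{j-1} := N · v_j for j = 2, …, 2.

Pick v_2 = (1, 0, 0, 0, 0)ᵀ.
Then v_1 = N · v_2 = (-1, -1, -2, 0, 0)ᵀ.

Sanity check: (A − (2)·I) v_1 = (0, 0, 0, 0, 0)ᵀ = 0. ✓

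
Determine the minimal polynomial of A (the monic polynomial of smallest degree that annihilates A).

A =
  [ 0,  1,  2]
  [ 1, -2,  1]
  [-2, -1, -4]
x^3 + 6*x^2 + 12*x + 8

The characteristic polynomial is χ_A(x) = (x + 2)^3, so the eigenvalues are known. The minimal polynomial is
  m_A(x) = Π_λ (x − λ)^{k_λ}
where k_λ is the size of the *largest* Jordan block for λ (equivalently, the smallest k with (A − λI)^k v = 0 for every generalised eigenvector v of λ).

  λ = -2: largest Jordan block has size 3, contributing (x + 2)^3

So m_A(x) = (x + 2)^3 = x^3 + 6*x^2 + 12*x + 8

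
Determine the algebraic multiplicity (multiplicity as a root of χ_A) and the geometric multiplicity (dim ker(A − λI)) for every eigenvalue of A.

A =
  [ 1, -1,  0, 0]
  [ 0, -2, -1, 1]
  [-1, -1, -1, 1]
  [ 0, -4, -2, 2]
λ = 0: alg = 4, geom = 2

Step 1 — factor the characteristic polynomial to read off the algebraic multiplicities:
  χ_A(x) = x^4

Step 2 — compute geometric multiplicities via the rank-nullity identity g(λ) = n − rank(A − λI):
  rank(A − (0)·I) = 2, so dim ker(A − (0)·I) = n − 2 = 2

Summary:
  λ = 0: algebraic multiplicity = 4, geometric multiplicity = 2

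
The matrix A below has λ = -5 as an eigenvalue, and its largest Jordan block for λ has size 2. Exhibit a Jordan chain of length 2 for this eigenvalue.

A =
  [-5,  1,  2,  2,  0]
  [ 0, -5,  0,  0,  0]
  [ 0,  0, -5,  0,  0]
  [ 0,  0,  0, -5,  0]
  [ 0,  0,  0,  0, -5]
A Jordan chain for λ = -5 of length 2:
v_1 = (1, 0, 0, 0, 0)ᵀ
v_2 = (0, 1, 0, 0, 0)ᵀ

Let N = A − (-5)·I. We want v_2 with N^2 v_2 = 0 but N^1 v_2 ≠ 0; then v_{j-1} := N · v_j for j = 2, …, 2.

Pick v_2 = (0, 1, 0, 0, 0)ᵀ.
Then v_1 = N · v_2 = (1, 0, 0, 0, 0)ᵀ.

Sanity check: (A − (-5)·I) v_1 = (0, 0, 0, 0, 0)ᵀ = 0. ✓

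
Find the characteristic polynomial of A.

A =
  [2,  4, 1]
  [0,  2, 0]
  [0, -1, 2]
x^3 - 6*x^2 + 12*x - 8

Expanding det(x·I − A) (e.g. by cofactor expansion or by noting that A is similar to its Jordan form J, which has the same characteristic polynomial as A) gives
  χ_A(x) = x^3 - 6*x^2 + 12*x - 8
which factors as (x - 2)^3. The eigenvalues (with algebraic multiplicities) are λ = 2 with multiplicity 3.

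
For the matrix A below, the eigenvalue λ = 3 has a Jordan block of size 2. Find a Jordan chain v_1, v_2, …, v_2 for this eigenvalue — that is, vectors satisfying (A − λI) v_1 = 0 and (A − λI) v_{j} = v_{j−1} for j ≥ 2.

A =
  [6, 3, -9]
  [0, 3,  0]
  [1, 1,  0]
A Jordan chain for λ = 3 of length 2:
v_1 = (3, 0, 1)ᵀ
v_2 = (1, 0, 0)ᵀ

Let N = A − (3)·I. We want v_2 with N^2 v_2 = 0 but N^1 v_2 ≠ 0; then v_{j-1} := N · v_j for j = 2, …, 2.

Pick v_2 = (1, 0, 0)ᵀ.
Then v_1 = N · v_2 = (3, 0, 1)ᵀ.

Sanity check: (A − (3)·I) v_1 = (0, 0, 0)ᵀ = 0. ✓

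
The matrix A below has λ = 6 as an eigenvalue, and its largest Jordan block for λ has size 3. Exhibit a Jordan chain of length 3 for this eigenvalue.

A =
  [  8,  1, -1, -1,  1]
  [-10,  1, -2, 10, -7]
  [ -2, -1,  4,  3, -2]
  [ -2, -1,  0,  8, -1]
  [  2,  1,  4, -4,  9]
A Jordan chain for λ = 6 of length 3:
v_1 = (2, -4, 0, 0, 0)ᵀ
v_2 = (-1, -2, -2, 0, 4)ᵀ
v_3 = (0, 0, 1, 0, 0)ᵀ

Let N = A − (6)·I. We want v_3 with N^3 v_3 = 0 but N^2 v_3 ≠ 0; then v_{j-1} := N · v_j for j = 3, …, 2.

Pick v_3 = (0, 0, 1, 0, 0)ᵀ.
Then v_2 = N · v_3 = (-1, -2, -2, 0, 4)ᵀ.
Then v_1 = N · v_2 = (2, -4, 0, 0, 0)ᵀ.

Sanity check: (A − (6)·I) v_1 = (0, 0, 0, 0, 0)ᵀ = 0. ✓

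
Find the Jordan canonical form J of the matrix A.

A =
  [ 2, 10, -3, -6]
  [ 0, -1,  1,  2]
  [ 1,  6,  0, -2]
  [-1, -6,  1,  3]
J_3(1) ⊕ J_1(1)

The characteristic polynomial is
  det(x·I − A) = x^4 - 4*x^3 + 6*x^2 - 4*x + 1 = (x - 1)^4

Eigenvalues and multiplicities (the geometric multiplicity of λ is n − rank(A − λI), which equals the number of Jordan blocks for λ):
  λ = 1: algebraic multiplicity = 4, geometric multiplicity = 2

Determining the block sizes for each eigenvalue:
  λ = 1: with am = 4 and gm = 2, the partition is not yet determined (e.g. several partitions of 4 into 2 parts exist). Let N = A − (1)·I. Computing rank(N^1) = 2, rank(N^2) = 1, rank(N^3) = 0; the number of blocks of size ≥ j is rank(N^{j−1}) − rank(N^j), giving [2, 1, 1]. So we have 1 block(s) of size 3, 1 block(s) of size 1 → block sizes [3, 1]

Assembling the blocks gives a Jordan form
J =
  [1, 1, 0, 0]
  [0, 1, 1, 0]
  [0, 0, 1, 0]
  [0, 0, 0, 1]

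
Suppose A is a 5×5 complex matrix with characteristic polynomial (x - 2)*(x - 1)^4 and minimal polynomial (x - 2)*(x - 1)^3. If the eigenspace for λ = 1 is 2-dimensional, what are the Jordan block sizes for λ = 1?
Block sizes for λ = 1: [3, 1]

Step 1 — from the characteristic polynomial, algebraic multiplicity of λ = 1 is 4. From dim ker(A − (1)·I) = 2, there are exactly 2 Jordan blocks for λ = 1.
Step 2 — from the minimal polynomial, the factor (x − 1)^3 tells us the largest block for λ = 1 has size 3.
Step 3 — with total size 4, 2 blocks, and largest block 3, the block sizes (in nonincreasing order) are [3, 1].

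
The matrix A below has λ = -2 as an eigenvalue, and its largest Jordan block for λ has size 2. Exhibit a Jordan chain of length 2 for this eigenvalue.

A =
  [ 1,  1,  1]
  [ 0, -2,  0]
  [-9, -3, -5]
A Jordan chain for λ = -2 of length 2:
v_1 = (3, 0, -9)ᵀ
v_2 = (1, 0, 0)ᵀ

Let N = A − (-2)·I. We want v_2 with N^2 v_2 = 0 but N^1 v_2 ≠ 0; then v_{j-1} := N · v_j for j = 2, …, 2.

Pick v_2 = (1, 0, 0)ᵀ.
Then v_1 = N · v_2 = (3, 0, -9)ᵀ.

Sanity check: (A − (-2)·I) v_1 = (0, 0, 0)ᵀ = 0. ✓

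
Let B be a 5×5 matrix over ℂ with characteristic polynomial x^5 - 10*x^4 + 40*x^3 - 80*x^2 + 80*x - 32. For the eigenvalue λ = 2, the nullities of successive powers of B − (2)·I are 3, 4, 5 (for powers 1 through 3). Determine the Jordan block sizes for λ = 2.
Block sizes for λ = 2: [3, 1, 1]

From the dimensions of kernels of powers, the number of Jordan blocks of size at least j is d_j − d_{j−1} where d_j = dim ker(N^j) (with d_0 = 0). Computing the differences gives [3, 1, 1].
The number of blocks of size exactly k is (#blocks of size ≥ k) − (#blocks of size ≥ k + 1), so the partition is: 2 block(s) of size 1, 1 block(s) of size 3.
In nonincreasing order the block sizes are [3, 1, 1].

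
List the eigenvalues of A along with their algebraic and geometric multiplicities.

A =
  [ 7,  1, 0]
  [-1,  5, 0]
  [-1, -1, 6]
λ = 6: alg = 3, geom = 2

Step 1 — factor the characteristic polynomial to read off the algebraic multiplicities:
  χ_A(x) = (x - 6)^3

Step 2 — compute geometric multiplicities via the rank-nullity identity g(λ) = n − rank(A − λI):
  rank(A − (6)·I) = 1, so dim ker(A − (6)·I) = n − 1 = 2

Summary:
  λ = 6: algebraic multiplicity = 3, geometric multiplicity = 2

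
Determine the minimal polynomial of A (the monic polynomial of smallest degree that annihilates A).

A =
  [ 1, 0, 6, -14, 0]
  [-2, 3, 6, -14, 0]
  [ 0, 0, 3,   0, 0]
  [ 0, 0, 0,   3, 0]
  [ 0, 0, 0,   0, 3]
x^2 - 4*x + 3

The characteristic polynomial is χ_A(x) = (x - 3)^4*(x - 1), so the eigenvalues are known. The minimal polynomial is
  m_A(x) = Π_λ (x − λ)^{k_λ}
where k_λ is the size of the *largest* Jordan block for λ (equivalently, the smallest k with (A − λI)^k v = 0 for every generalised eigenvector v of λ).

  λ = 1: largest Jordan block has size 1, contributing (x − 1)
  λ = 3: largest Jordan block has size 1, contributing (x − 3)

So m_A(x) = (x - 3)*(x - 1) = x^2 - 4*x + 3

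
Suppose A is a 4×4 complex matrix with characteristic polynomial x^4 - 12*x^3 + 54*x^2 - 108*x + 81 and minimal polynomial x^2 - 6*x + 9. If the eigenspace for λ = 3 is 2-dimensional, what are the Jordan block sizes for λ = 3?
Block sizes for λ = 3: [2, 2]

Step 1 — from the characteristic polynomial, algebraic multiplicity of λ = 3 is 4. From dim ker(A − (3)·I) = 2, there are exactly 2 Jordan blocks for λ = 3.
Step 2 — from the minimal polynomial, the factor (x − 3)^2 tells us the largest block for λ = 3 has size 2.
Step 3 — with total size 4, 2 blocks, and largest block 2, the block sizes (in nonincreasing order) are [2, 2].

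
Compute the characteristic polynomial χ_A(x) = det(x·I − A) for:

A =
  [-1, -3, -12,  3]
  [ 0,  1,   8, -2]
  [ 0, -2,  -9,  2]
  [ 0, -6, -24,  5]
x^4 + 4*x^3 + 6*x^2 + 4*x + 1

Expanding det(x·I − A) (e.g. by cofactor expansion or by noting that A is similar to its Jordan form J, which has the same characteristic polynomial as A) gives
  χ_A(x) = x^4 + 4*x^3 + 6*x^2 + 4*x + 1
which factors as (x + 1)^4. The eigenvalues (with algebraic multiplicities) are λ = -1 with multiplicity 4.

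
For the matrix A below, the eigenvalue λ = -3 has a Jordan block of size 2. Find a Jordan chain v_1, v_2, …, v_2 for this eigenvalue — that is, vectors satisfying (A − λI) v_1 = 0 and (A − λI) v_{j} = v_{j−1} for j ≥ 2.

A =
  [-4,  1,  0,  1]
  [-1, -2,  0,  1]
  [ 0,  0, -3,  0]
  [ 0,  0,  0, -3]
A Jordan chain for λ = -3 of length 2:
v_1 = (-1, -1, 0, 0)ᵀ
v_2 = (1, 0, 0, 0)ᵀ

Let N = A − (-3)·I. We want v_2 with N^2 v_2 = 0 but N^1 v_2 ≠ 0; then v_{j-1} := N · v_j for j = 2, …, 2.

Pick v_2 = (1, 0, 0, 0)ᵀ.
Then v_1 = N · v_2 = (-1, -1, 0, 0)ᵀ.

Sanity check: (A − (-3)·I) v_1 = (0, 0, 0, 0)ᵀ = 0. ✓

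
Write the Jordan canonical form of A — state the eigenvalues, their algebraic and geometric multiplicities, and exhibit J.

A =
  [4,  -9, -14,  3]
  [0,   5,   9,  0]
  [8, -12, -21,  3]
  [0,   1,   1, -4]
J_3(-4) ⊕ J_1(-4)

The characteristic polynomial is
  det(x·I − A) = x^4 + 16*x^3 + 96*x^2 + 256*x + 256 = (x + 4)^4

Eigenvalues and multiplicities (the geometric multiplicity of λ is n − rank(A − λI), which equals the number of Jordan blocks for λ):
  λ = -4: algebraic multiplicity = 4, geometric multiplicity = 2

Determining the block sizes for each eigenvalue:
  λ = -4: with am = 4 and gm = 2, the partition is not yet determined (e.g. several partitions of 4 into 2 parts exist). Let N = A − (-4)·I. Computing rank(N^1) = 2, rank(N^2) = 1, rank(N^3) = 0; the number of blocks of size ≥ j is rank(N^{j−1}) − rank(N^j), giving [2, 1, 1]. So we have 1 block(s) of size 3, 1 block(s) of size 1 → block sizes [3, 1]

Assembling the blocks gives a Jordan form
J =
  [-4,  1,  0,  0]
  [ 0, -4,  1,  0]
  [ 0,  0, -4,  0]
  [ 0,  0,  0, -4]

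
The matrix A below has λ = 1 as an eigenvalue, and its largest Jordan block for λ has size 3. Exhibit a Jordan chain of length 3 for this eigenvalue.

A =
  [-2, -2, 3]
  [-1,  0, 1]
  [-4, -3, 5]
A Jordan chain for λ = 1 of length 3:
v_1 = (-1, 0, -1)ᵀ
v_2 = (-3, -1, -4)ᵀ
v_3 = (1, 0, 0)ᵀ

Let N = A − (1)·I. We want v_3 with N^3 v_3 = 0 but N^2 v_3 ≠ 0; then v_{j-1} := N · v_j for j = 3, …, 2.

Pick v_3 = (1, 0, 0)ᵀ.
Then v_2 = N · v_3 = (-3, -1, -4)ᵀ.
Then v_1 = N · v_2 = (-1, 0, -1)ᵀ.

Sanity check: (A − (1)·I) v_1 = (0, 0, 0)ᵀ = 0. ✓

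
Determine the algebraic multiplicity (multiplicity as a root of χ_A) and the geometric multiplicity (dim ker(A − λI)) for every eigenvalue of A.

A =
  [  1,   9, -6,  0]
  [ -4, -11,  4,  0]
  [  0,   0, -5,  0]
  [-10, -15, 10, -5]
λ = -5: alg = 4, geom = 3

Step 1 — factor the characteristic polynomial to read off the algebraic multiplicities:
  χ_A(x) = (x + 5)^4

Step 2 — compute geometric multiplicities via the rank-nullity identity g(λ) = n − rank(A − λI):
  rank(A − (-5)·I) = 1, so dim ker(A − (-5)·I) = n − 1 = 3

Summary:
  λ = -5: algebraic multiplicity = 4, geometric multiplicity = 3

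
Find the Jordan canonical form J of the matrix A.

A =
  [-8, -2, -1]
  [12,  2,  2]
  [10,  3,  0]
J_3(-2)

The characteristic polynomial is
  det(x·I − A) = x^3 + 6*x^2 + 12*x + 8 = (x + 2)^3

Eigenvalues and multiplicities (the geometric multiplicity of λ is n − rank(A − λI), which equals the number of Jordan blocks for λ):
  λ = -2: algebraic multiplicity = 3, geometric multiplicity = 1

Determining the block sizes for each eigenvalue:
  λ = -2: one block (gm = 1), so the single block has size am = 3 → block sizes [3]

Assembling the blocks gives a Jordan form
J =
  [-2,  1,  0]
  [ 0, -2,  1]
  [ 0,  0, -2]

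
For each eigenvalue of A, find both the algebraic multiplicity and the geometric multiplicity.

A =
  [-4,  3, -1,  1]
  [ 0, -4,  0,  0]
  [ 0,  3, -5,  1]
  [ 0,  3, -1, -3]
λ = -4: alg = 4, geom = 3

Step 1 — factor the characteristic polynomial to read off the algebraic multiplicities:
  χ_A(x) = (x + 4)^4

Step 2 — compute geometric multiplicities via the rank-nullity identity g(λ) = n − rank(A − λI):
  rank(A − (-4)·I) = 1, so dim ker(A − (-4)·I) = n − 1 = 3

Summary:
  λ = -4: algebraic multiplicity = 4, geometric multiplicity = 3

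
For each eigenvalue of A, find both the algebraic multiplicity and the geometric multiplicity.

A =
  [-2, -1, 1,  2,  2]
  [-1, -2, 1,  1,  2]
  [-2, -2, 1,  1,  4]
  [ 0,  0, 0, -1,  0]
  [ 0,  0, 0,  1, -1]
λ = -1: alg = 5, geom = 3

Step 1 — factor the characteristic polynomial to read off the algebraic multiplicities:
  χ_A(x) = (x + 1)^5

Step 2 — compute geometric multiplicities via the rank-nullity identity g(λ) = n − rank(A − λI):
  rank(A − (-1)·I) = 2, so dim ker(A − (-1)·I) = n − 2 = 3

Summary:
  λ = -1: algebraic multiplicity = 5, geometric multiplicity = 3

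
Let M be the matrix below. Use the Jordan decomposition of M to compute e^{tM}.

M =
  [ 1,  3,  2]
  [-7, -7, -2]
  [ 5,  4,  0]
e^{tM} =
  [-t^2*exp(-2*t) + 3*t*exp(-2*t) + exp(-2*t), t^2*exp(-2*t) + 3*t*exp(-2*t), 2*t^2*exp(-2*t) + 2*t*exp(-2*t)]
  [2*t^2*exp(-2*t) - 7*t*exp(-2*t), -2*t^2*exp(-2*t) - 5*t*exp(-2*t) + exp(-2*t), -4*t^2*exp(-2*t) - 2*t*exp(-2*t)]
  [-3*t^2*exp(-2*t)/2 + 5*t*exp(-2*t), 3*t^2*exp(-2*t)/2 + 4*t*exp(-2*t), 3*t^2*exp(-2*t) + 2*t*exp(-2*t) + exp(-2*t)]

Strategy: write M = P · J · P⁻¹ where J is a Jordan canonical form, so e^{tM} = P · e^{tJ} · P⁻¹, and e^{tJ} can be computed block-by-block.

M has Jordan form
J =
  [-2,  1,  0]
  [ 0, -2,  1]
  [ 0,  0, -2]
(up to reordering of blocks).

Per-block formulas:
  For a 3×3 Jordan block J_3(-2): exp(t · J_3(-2)) = e^(-2t)·(I + t·N + (t^2/2)·N^2), where N is the 3×3 nilpotent shift.

After assembling e^{tJ} and conjugating by P, we get:

e^{tM} =
  [-t^2*exp(-2*t) + 3*t*exp(-2*t) + exp(-2*t), t^2*exp(-2*t) + 3*t*exp(-2*t), 2*t^2*exp(-2*t) + 2*t*exp(-2*t)]
  [2*t^2*exp(-2*t) - 7*t*exp(-2*t), -2*t^2*exp(-2*t) - 5*t*exp(-2*t) + exp(-2*t), -4*t^2*exp(-2*t) - 2*t*exp(-2*t)]
  [-3*t^2*exp(-2*t)/2 + 5*t*exp(-2*t), 3*t^2*exp(-2*t)/2 + 4*t*exp(-2*t), 3*t^2*exp(-2*t) + 2*t*exp(-2*t) + exp(-2*t)]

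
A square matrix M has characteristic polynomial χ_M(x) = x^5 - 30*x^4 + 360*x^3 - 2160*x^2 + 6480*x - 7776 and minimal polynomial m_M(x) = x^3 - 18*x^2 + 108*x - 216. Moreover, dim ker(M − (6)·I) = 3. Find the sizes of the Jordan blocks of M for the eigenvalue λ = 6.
Block sizes for λ = 6: [3, 1, 1]

Step 1 — from the characteristic polynomial, algebraic multiplicity of λ = 6 is 5. From dim ker(M − (6)·I) = 3, there are exactly 3 Jordan blocks for λ = 6.
Step 2 — from the minimal polynomial, the factor (x − 6)^3 tells us the largest block for λ = 6 has size 3.
Step 3 — with total size 5, 3 blocks, and largest block 3, the block sizes (in nonincreasing order) are [3, 1, 1].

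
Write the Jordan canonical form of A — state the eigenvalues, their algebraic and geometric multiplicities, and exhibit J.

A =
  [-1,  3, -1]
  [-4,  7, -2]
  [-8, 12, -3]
J_2(1) ⊕ J_1(1)

The characteristic polynomial is
  det(x·I − A) = x^3 - 3*x^2 + 3*x - 1 = (x - 1)^3

Eigenvalues and multiplicities (the geometric multiplicity of λ is n − rank(A − λI), which equals the number of Jordan blocks for λ):
  λ = 1: algebraic multiplicity = 3, geometric multiplicity = 2

Determining the block sizes for each eigenvalue:
  λ = 1: 2 blocks summing to 3 forces exactly one block of size 2 and the rest size 1 → block sizes [2, 1]

Assembling the blocks gives a Jordan form
J =
  [1, 1, 0]
  [0, 1, 0]
  [0, 0, 1]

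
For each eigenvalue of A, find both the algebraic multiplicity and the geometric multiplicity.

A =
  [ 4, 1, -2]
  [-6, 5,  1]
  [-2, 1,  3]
λ = 4: alg = 3, geom = 1

Step 1 — factor the characteristic polynomial to read off the algebraic multiplicities:
  χ_A(x) = (x - 4)^3

Step 2 — compute geometric multiplicities via the rank-nullity identity g(λ) = n − rank(A − λI):
  rank(A − (4)·I) = 2, so dim ker(A − (4)·I) = n − 2 = 1

Summary:
  λ = 4: algebraic multiplicity = 3, geometric multiplicity = 1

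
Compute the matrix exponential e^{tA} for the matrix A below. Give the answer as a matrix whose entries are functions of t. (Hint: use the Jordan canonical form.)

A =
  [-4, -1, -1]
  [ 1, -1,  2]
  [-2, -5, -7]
e^{tA} =
  [t^2*exp(-4*t)/2 + exp(-4*t), t^2*exp(-4*t) - t*exp(-4*t), t^2*exp(-4*t)/2 - t*exp(-4*t)]
  [-t^2*exp(-4*t)/2 + t*exp(-4*t), -t^2*exp(-4*t) + 3*t*exp(-4*t) + exp(-4*t), -t^2*exp(-4*t)/2 + 2*t*exp(-4*t)]
  [t^2*exp(-4*t)/2 - 2*t*exp(-4*t), t^2*exp(-4*t) - 5*t*exp(-4*t), t^2*exp(-4*t)/2 - 3*t*exp(-4*t) + exp(-4*t)]

Strategy: write A = P · J · P⁻¹ where J is a Jordan canonical form, so e^{tA} = P · e^{tJ} · P⁻¹, and e^{tJ} can be computed block-by-block.

A has Jordan form
J =
  [-4,  1,  0]
  [ 0, -4,  1]
  [ 0,  0, -4]
(up to reordering of blocks).

Per-block formulas:
  For a 3×3 Jordan block J_3(-4): exp(t · J_3(-4)) = e^(-4t)·(I + t·N + (t^2/2)·N^2), where N is the 3×3 nilpotent shift.

After assembling e^{tJ} and conjugating by P, we get:

e^{tA} =
  [t^2*exp(-4*t)/2 + exp(-4*t), t^2*exp(-4*t) - t*exp(-4*t), t^2*exp(-4*t)/2 - t*exp(-4*t)]
  [-t^2*exp(-4*t)/2 + t*exp(-4*t), -t^2*exp(-4*t) + 3*t*exp(-4*t) + exp(-4*t), -t^2*exp(-4*t)/2 + 2*t*exp(-4*t)]
  [t^2*exp(-4*t)/2 - 2*t*exp(-4*t), t^2*exp(-4*t) - 5*t*exp(-4*t), t^2*exp(-4*t)/2 - 3*t*exp(-4*t) + exp(-4*t)]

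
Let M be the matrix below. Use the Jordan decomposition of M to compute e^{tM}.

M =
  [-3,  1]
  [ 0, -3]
e^{tM} =
  [exp(-3*t), t*exp(-3*t)]
  [0, exp(-3*t)]

Strategy: write M = P · J · P⁻¹ where J is a Jordan canonical form, so e^{tM} = P · e^{tJ} · P⁻¹, and e^{tJ} can be computed block-by-block.

M has Jordan form
J =
  [-3,  1]
  [ 0, -3]
(up to reordering of blocks).

Per-block formulas:
  For a 2×2 Jordan block J_2(-3): exp(t · J_2(-3)) = e^(-3t)·(I + t·N), where N is the 2×2 nilpotent shift.

After assembling e^{tJ} and conjugating by P, we get:

e^{tM} =
  [exp(-3*t), t*exp(-3*t)]
  [0, exp(-3*t)]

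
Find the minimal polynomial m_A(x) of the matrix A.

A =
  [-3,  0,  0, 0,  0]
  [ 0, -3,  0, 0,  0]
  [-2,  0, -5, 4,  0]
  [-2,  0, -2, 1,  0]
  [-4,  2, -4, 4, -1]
x^2 + 4*x + 3

The characteristic polynomial is χ_A(x) = (x + 1)^2*(x + 3)^3, so the eigenvalues are known. The minimal polynomial is
  m_A(x) = Π_λ (x − λ)^{k_λ}
where k_λ is the size of the *largest* Jordan block for λ (equivalently, the smallest k with (A − λI)^k v = 0 for every generalised eigenvector v of λ).

  λ = -3: largest Jordan block has size 1, contributing (x + 3)
  λ = -1: largest Jordan block has size 1, contributing (x + 1)

So m_A(x) = (x + 1)*(x + 3) = x^2 + 4*x + 3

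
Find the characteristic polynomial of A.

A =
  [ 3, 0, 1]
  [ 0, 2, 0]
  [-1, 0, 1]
x^3 - 6*x^2 + 12*x - 8

Expanding det(x·I − A) (e.g. by cofactor expansion or by noting that A is similar to its Jordan form J, which has the same characteristic polynomial as A) gives
  χ_A(x) = x^3 - 6*x^2 + 12*x - 8
which factors as (x - 2)^3. The eigenvalues (with algebraic multiplicities) are λ = 2 with multiplicity 3.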